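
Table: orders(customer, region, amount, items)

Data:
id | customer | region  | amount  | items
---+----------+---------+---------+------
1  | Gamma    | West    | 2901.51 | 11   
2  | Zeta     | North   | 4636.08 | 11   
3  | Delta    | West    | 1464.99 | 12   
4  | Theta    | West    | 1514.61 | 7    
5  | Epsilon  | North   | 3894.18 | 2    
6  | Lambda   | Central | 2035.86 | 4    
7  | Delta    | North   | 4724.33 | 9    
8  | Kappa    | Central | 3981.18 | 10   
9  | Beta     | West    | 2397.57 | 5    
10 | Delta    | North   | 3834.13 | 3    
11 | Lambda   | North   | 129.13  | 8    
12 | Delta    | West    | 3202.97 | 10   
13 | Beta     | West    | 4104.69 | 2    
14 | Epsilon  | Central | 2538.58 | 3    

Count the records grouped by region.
SELECT region, COUNT(*) as count
FROM orders
GROUP BY region

Result:
  Central: 3
  North: 5
  West: 6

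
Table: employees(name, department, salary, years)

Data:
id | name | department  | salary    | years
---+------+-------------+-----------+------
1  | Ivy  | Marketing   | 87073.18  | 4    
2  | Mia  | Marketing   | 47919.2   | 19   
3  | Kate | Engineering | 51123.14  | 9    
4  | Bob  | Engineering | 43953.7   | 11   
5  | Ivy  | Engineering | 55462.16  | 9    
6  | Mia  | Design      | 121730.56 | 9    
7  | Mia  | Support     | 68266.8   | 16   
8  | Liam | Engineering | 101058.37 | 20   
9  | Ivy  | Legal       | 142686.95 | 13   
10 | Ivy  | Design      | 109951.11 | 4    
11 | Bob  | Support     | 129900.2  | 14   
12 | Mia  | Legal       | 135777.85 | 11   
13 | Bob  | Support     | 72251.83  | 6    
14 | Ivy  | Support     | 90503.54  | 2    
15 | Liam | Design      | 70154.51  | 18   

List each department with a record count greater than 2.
SELECT department, COUNT(*) as cnt
FROM employees
GROUP BY department
HAVING COUNT(*) > 2

Result:
  Design: 3
  Engineering: 4
  Support: 4

Note: HAVING filters groups after aggregation, WHERE filters rows before.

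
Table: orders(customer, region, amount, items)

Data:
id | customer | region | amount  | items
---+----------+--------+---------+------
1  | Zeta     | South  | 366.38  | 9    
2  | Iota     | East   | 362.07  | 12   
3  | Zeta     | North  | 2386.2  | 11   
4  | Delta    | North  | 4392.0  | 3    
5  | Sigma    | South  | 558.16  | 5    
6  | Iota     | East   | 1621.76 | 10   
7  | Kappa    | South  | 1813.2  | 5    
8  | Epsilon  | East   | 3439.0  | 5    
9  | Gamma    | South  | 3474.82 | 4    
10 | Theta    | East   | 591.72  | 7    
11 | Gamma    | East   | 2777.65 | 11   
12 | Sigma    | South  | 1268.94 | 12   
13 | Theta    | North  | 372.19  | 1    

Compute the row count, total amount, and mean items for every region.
SELECT region,
       COUNT(*) as cnt,
       SUM(amount) as total_amount,
       AVG(items) as avg_items
FROM orders
GROUP BY region

Result:
  East: 5 records, 8792.20 total amount, 9.00 avg items
  North: 3 records, 7150.39 total amount, 5.00 avg items
  South: 5 records, 7481.50 total amount, 7.00 avg items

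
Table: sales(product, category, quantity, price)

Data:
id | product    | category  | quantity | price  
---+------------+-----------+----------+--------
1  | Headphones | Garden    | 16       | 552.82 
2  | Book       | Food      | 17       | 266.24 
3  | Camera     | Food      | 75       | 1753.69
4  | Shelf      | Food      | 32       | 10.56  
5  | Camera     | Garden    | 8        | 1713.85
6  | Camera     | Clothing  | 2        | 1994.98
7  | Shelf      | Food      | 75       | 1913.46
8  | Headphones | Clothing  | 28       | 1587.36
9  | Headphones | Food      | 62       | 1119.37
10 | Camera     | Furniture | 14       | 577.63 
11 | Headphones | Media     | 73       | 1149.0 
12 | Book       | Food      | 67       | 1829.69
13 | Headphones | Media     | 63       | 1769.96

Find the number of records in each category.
SELECT category, COUNT(*) as count
FROM sales
GROUP BY category

Result:
  Clothing: 2
  Food: 6
  Furniture: 1
  Garden: 2
  Media: 2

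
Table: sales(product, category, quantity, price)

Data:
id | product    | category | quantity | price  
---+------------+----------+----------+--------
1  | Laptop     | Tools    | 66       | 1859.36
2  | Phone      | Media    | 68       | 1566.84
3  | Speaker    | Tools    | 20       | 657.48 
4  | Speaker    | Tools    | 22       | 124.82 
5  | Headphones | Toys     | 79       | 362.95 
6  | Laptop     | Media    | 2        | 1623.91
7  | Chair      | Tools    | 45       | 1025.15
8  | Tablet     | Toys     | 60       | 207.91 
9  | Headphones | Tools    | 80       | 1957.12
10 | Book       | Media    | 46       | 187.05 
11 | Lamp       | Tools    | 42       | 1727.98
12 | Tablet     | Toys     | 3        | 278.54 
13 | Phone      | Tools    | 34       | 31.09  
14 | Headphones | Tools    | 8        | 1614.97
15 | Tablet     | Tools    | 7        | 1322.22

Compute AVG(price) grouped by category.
SELECT category, AVG(price) as result
FROM sales
GROUP BY category

Result:
  Media: 1125.93
  Tools: 1146.69
  Toys: 283.13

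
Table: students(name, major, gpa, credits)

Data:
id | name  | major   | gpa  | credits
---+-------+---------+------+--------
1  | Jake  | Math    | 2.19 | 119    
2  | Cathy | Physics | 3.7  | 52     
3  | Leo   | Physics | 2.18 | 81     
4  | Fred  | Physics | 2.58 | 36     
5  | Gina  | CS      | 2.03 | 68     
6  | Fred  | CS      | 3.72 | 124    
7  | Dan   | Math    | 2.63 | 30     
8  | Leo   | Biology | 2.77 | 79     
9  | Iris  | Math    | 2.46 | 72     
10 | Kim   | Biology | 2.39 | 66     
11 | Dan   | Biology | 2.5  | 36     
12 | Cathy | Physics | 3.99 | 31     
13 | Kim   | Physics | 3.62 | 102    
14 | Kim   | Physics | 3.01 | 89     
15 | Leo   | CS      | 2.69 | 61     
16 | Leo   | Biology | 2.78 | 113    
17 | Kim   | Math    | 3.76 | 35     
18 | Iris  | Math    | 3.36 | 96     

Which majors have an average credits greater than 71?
SELECT major, AVG(credits)
FROM students
GROUP BY major
HAVING AVG(credits) > 71

Result:
  Biology: avg=73.50
  CS: avg=84.33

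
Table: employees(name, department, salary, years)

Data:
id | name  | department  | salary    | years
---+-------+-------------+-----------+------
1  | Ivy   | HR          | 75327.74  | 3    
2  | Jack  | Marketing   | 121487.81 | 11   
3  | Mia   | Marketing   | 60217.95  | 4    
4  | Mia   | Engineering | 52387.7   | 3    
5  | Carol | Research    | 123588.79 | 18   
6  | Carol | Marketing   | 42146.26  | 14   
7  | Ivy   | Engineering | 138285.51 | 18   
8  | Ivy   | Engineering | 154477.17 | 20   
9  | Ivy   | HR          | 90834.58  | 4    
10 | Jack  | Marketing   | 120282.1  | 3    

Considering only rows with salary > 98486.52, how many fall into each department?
SELECT department, COUNT(*)
FROM employees
WHERE salary > 98486.52
GROUP BY department

Note: WHERE filters rows before grouping.

Result:
  Engineering: 2
  Marketing: 2
  Research: 1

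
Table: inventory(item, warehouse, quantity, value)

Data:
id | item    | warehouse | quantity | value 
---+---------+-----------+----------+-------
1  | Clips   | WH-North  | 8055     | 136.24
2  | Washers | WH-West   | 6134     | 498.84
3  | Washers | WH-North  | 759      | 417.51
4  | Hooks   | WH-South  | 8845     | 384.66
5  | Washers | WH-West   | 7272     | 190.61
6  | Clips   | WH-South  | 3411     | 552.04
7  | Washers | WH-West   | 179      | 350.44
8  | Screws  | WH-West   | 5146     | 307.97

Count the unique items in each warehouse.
SELECT warehouse, COUNT(DISTINCT item)
FROM inventory
GROUP BY warehouse

Result:
  WH-North: 2 distinct
  WH-South: 2 distinct
  WH-West: 2 distinct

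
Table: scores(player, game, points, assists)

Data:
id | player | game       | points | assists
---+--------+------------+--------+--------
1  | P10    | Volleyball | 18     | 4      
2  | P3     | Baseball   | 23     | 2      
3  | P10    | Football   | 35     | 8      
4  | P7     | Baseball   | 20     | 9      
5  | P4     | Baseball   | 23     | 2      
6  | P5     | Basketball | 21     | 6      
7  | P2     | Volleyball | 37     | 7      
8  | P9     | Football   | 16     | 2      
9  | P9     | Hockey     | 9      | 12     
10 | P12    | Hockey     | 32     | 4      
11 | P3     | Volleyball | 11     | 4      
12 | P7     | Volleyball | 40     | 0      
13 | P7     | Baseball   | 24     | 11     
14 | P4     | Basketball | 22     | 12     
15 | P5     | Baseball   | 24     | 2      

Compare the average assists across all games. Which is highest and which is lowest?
SELECT game, AVG(assists)
FROM scores
GROUP BY game
ORDER BY AVG(assists)

All groups:
  Volleyball: 3.75
  Football: 5.00
  Baseball: 5.20
  Hockey: 8.00
  Basketball: 9.00

Highest: Basketball (9.00)
Lowest: Volleyball (3.75)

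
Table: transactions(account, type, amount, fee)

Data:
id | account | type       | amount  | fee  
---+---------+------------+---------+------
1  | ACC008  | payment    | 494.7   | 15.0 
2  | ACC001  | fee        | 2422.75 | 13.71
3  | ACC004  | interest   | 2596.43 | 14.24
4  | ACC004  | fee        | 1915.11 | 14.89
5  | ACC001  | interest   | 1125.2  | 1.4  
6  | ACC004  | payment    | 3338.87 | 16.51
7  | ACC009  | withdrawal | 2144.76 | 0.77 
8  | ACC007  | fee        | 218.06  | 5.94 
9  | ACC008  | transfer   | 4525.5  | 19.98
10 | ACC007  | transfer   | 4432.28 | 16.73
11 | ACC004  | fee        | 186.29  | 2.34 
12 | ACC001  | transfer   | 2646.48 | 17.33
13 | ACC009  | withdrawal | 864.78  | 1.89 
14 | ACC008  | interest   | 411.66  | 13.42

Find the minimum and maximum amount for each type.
SELECT type, MIN(amount), MAX(amount)
FROM transactions
GROUP BY type

Result:
  fee: min=186.29, max=2422.75
  interest: min=411.66, max=2596.43
  payment: min=494.70, max=3338.87
  transfer: min=2646.48, max=4525.50
  withdrawal: min=864.78, max=2144.76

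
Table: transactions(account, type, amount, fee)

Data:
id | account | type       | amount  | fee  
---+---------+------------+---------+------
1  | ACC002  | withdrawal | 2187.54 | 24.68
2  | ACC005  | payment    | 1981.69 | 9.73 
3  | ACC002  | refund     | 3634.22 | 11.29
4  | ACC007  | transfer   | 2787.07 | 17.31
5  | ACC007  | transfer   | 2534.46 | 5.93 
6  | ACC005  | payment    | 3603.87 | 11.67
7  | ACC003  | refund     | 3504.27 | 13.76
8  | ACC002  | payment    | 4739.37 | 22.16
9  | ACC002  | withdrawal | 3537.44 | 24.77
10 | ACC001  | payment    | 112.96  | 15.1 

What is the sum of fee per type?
SELECT type, SUM(fee) as result
FROM transactions
GROUP BY type

Result:
  payment: 58.66
  refund: 25.05
  transfer: 23.24
  withdrawal: 49.45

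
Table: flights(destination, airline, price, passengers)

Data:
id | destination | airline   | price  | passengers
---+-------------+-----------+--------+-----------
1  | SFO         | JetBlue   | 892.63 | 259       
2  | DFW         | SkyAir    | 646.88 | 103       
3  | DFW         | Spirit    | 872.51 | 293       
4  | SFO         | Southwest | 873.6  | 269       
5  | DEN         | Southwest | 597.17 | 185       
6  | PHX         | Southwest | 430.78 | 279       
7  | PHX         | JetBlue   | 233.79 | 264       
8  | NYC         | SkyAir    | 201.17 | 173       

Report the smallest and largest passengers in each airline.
SELECT airline, MIN(passengers), MAX(passengers)
FROM flights
GROUP BY airline

Result:
  JetBlue: min=259, max=264
  SkyAir: min=103, max=173
  Southwest: min=185, max=279
  Spirit: min=293, max=293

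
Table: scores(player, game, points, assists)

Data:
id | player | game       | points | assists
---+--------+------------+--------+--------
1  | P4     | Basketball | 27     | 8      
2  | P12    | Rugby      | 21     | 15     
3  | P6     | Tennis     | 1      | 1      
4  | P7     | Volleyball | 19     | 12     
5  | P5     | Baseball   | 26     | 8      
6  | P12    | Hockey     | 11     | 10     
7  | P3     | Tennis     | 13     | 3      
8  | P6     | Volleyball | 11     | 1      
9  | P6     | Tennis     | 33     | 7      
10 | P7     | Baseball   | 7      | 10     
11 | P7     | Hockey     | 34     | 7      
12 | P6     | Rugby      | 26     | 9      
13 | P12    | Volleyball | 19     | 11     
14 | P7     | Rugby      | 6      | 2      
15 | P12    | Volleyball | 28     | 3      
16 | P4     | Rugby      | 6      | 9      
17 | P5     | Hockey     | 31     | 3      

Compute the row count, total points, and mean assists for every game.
SELECT game,
       COUNT(*) as cnt,
       SUM(points) as total_points,
       AVG(assists) as avg_assists
FROM scores
GROUP BY game

Result:
  Baseball: 2 records, 33 total points, 9.00 avg assists
  Basketball: 1 records, 27 total points, 8.00 avg assists
  Hockey: 3 records, 76 total points, 6.67 avg assists
  Rugby: 4 records, 59 total points, 8.75 avg assists
  Tennis: 3 records, 47 total points, 3.67 avg assists
  Volleyball: 4 records, 77 total points, 6.75 avg assists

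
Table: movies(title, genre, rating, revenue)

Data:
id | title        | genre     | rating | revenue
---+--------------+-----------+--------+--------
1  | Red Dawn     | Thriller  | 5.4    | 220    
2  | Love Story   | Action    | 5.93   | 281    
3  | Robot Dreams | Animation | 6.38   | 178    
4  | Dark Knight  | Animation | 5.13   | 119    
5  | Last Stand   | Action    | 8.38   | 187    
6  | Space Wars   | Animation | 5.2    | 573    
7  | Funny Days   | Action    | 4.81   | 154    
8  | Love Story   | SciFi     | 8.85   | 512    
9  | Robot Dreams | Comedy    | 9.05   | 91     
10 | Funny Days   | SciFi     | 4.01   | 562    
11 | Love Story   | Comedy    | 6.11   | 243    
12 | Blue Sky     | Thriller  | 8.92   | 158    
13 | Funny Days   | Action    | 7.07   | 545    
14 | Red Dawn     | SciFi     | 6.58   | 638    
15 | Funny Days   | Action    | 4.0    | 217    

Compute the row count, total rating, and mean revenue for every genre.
SELECT genre,
       COUNT(*) as cnt,
       SUM(rating) as total_rating,
       AVG(revenue) as avg_revenue
FROM movies
GROUP BY genre

Result:
  Action: 5 records, 30.19 total rating, 276.80 avg revenue
  Animation: 3 records, 16.71 total rating, 290.00 avg revenue
  Comedy: 2 records, 15.16 total rating, 167.00 avg revenue
  SciFi: 3 records, 19.44 total rating, 570.67 avg revenue
  Thriller: 2 records, 14.32 total rating, 189.00 avg revenue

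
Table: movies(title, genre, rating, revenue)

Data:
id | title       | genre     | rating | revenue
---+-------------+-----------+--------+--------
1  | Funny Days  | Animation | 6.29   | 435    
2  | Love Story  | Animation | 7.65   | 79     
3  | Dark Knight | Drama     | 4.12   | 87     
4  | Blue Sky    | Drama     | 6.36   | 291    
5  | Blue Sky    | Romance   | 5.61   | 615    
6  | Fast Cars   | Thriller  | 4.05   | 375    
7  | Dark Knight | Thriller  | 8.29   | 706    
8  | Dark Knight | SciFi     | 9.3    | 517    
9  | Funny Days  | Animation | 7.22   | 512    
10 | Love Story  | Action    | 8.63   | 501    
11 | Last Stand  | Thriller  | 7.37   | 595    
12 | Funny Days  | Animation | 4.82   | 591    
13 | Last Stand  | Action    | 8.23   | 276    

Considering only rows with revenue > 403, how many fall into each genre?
SELECT genre, COUNT(*)
FROM movies
WHERE revenue > 403
GROUP BY genre

Note: WHERE filters rows before grouping.

Result:
  Action: 1
  Animation: 3
  Romance: 1
  SciFi: 1
  Thriller: 2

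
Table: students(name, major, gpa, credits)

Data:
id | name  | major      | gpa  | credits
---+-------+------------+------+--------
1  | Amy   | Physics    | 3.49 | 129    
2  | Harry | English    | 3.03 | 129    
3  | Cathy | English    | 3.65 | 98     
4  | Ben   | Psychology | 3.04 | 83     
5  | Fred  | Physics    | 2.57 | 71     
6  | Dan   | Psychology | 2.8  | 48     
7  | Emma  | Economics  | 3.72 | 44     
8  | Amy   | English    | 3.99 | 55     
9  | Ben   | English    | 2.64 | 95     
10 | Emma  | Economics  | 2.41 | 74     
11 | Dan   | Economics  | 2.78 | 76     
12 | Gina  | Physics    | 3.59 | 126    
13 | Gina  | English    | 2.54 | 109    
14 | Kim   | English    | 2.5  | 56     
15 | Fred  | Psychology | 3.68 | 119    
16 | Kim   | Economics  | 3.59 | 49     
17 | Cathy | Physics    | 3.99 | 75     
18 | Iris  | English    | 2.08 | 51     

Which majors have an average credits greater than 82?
SELECT major, AVG(credits)
FROM students
GROUP BY major
HAVING AVG(credits) > 82

Result:
  English: avg=84.71
  Physics: avg=100.25
  Psychology: avg=83.33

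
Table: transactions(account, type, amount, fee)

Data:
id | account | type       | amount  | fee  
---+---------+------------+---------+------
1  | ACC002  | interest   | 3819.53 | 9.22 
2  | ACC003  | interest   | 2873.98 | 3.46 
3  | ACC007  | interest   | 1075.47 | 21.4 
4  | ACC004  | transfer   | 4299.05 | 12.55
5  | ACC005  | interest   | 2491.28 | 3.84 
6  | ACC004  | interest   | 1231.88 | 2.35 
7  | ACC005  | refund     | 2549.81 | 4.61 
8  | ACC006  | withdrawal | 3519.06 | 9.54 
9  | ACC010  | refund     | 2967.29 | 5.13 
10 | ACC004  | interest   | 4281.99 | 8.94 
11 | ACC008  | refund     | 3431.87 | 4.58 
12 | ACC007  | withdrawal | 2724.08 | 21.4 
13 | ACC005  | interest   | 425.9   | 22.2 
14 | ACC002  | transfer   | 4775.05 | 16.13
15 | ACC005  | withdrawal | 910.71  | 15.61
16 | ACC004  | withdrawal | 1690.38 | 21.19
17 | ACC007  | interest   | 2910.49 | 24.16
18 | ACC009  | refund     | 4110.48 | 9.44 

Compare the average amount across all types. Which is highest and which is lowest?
SELECT type, AVG(amount)
FROM transactions
GROUP BY type
ORDER BY AVG(amount)

All groups:
  withdrawal: 2211.06
  interest: 2388.82
  refund: 3264.86
  transfer: 4537.05

Highest: transfer (4537.05)
Lowest: withdrawal (2211.06)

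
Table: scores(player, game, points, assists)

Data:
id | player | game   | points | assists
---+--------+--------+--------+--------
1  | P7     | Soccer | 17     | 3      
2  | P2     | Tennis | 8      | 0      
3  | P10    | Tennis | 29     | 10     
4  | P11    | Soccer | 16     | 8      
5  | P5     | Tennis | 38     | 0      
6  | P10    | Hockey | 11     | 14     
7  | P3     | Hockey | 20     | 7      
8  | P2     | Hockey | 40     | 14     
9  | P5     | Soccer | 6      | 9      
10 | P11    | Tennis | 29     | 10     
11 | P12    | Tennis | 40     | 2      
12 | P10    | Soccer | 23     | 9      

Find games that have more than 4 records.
SELECT game, COUNT(*) as cnt
FROM scores
GROUP BY game
HAVING COUNT(*) > 4

Result:
  Tennis: 5

Note: HAVING filters groups after aggregation, WHERE filters rows before.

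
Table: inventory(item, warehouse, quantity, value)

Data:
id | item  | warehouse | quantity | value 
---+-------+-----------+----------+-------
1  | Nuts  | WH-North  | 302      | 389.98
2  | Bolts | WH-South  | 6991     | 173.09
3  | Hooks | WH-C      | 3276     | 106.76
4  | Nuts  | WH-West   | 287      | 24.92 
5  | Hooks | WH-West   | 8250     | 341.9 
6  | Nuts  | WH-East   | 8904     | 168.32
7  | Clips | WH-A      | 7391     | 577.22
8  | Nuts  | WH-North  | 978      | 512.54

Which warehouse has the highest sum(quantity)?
SELECT warehouse, SUM(quantity) as val
FROM inventory
GROUP BY warehouse
ORDER BY val DESC
LIMIT 1

Result: WH-East with sum(quantity) = 8904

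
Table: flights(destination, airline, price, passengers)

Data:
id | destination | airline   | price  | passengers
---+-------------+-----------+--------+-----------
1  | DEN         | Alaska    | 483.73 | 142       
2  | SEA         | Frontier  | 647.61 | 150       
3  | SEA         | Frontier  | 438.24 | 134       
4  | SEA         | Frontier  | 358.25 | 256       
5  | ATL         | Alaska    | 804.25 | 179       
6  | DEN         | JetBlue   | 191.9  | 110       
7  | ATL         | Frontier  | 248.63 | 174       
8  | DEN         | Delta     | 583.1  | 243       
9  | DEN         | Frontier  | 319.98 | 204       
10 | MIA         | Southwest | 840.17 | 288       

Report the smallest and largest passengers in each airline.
SELECT airline, MIN(passengers), MAX(passengers)
FROM flights
GROUP BY airline

Result:
  Alaska: min=142, max=179
  Delta: min=243, max=243
  Frontier: min=134, max=256
  JetBlue: min=110, max=110
  Southwest: min=288, max=288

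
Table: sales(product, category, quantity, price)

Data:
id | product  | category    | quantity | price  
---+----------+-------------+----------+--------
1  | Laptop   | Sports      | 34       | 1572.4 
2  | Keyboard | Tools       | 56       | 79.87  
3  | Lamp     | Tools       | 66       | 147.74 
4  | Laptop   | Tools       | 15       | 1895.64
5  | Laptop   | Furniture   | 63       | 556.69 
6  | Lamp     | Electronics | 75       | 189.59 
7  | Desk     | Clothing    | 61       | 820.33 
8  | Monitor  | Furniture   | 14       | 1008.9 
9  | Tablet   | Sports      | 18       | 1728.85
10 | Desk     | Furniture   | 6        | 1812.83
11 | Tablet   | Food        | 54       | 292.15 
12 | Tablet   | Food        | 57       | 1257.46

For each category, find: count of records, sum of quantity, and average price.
SELECT category,
       COUNT(*) as cnt,
       SUM(quantity) as total_quantity,
       AVG(price) as avg_price
FROM sales
GROUP BY category

Result:
  Clothing: 1 records, 61 total quantity, 820.33 avg price
  Electronics: 1 records, 75 total quantity, 189.59 avg price
  Food: 2 records, 111 total quantity, 774.81 avg price
  Furniture: 3 records, 83 total quantity, 1126.14 avg price
  Sports: 2 records, 52 total quantity, 1650.63 avg price
  Tools: 3 records, 137 total quantity, 707.75 avg price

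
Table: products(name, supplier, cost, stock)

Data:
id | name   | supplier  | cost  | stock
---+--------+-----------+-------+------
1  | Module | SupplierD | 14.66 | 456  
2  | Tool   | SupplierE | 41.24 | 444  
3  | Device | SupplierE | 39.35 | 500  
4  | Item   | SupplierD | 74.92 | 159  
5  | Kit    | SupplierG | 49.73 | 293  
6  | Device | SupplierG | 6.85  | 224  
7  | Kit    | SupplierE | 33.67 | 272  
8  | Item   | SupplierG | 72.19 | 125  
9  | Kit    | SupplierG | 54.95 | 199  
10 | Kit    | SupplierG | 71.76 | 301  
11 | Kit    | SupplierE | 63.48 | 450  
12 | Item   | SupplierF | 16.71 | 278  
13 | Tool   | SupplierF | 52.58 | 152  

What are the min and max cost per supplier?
SELECT supplier, MIN(cost), MAX(cost)
FROM products
GROUP BY supplier

Result:
  SupplierD: min=14.66, max=74.92
  SupplierE: min=33.67, max=63.48
  SupplierF: min=16.71, max=52.58
  SupplierG: min=6.85, max=72.19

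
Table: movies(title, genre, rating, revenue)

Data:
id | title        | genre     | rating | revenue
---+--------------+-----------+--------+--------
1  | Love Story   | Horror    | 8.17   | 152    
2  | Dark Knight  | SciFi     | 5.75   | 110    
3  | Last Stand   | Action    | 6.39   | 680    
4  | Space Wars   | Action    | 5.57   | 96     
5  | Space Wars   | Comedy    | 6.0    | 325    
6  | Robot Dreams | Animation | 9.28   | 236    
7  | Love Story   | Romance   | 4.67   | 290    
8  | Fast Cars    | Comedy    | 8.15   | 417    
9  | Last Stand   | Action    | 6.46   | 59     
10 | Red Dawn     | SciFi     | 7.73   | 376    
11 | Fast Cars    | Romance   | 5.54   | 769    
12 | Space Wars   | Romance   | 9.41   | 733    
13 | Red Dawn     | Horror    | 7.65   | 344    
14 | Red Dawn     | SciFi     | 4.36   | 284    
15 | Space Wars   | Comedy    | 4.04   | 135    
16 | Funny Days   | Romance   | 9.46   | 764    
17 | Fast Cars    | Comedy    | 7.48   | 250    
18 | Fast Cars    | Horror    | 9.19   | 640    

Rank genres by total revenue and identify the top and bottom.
SELECT genre, SUM(revenue)
FROM movies
GROUP BY genre
ORDER BY SUM(revenue)

All groups:
  Animation: 236
  SciFi: 770
  Action: 835
  Comedy: 1127
  Horror: 1136
  Romance: 2556

Highest: Romance (2556)
Lowest: Animation (236)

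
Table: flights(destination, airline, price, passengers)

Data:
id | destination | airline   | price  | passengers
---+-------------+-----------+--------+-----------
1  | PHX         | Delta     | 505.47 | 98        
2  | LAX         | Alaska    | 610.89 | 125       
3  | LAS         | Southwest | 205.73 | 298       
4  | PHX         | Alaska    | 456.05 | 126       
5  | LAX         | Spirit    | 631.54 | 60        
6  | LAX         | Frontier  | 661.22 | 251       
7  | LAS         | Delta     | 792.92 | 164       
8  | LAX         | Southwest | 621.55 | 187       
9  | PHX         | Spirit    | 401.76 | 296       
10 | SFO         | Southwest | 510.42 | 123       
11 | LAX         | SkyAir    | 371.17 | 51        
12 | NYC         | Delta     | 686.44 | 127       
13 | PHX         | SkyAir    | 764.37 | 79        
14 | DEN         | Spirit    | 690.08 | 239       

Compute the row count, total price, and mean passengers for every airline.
SELECT airline,
       COUNT(*) as cnt,
       SUM(price) as total_price,
       AVG(passengers) as avg_passengers
FROM flights
GROUP BY airline

Result:
  Alaska: 2 records, 1066.94 total price, 125.50 avg passengers
  Delta: 3 records, 1984.83 total price, 129.67 avg passengers
  Frontier: 1 records, 661.22 total price, 251.00 avg passengers
  SkyAir: 2 records, 1135.54 total price, 65.00 avg passengers
  Southwest: 3 records, 1337.70 total price, 202.67 avg passengers
  Spirit: 3 records, 1723.38 total price, 198.33 avg passengers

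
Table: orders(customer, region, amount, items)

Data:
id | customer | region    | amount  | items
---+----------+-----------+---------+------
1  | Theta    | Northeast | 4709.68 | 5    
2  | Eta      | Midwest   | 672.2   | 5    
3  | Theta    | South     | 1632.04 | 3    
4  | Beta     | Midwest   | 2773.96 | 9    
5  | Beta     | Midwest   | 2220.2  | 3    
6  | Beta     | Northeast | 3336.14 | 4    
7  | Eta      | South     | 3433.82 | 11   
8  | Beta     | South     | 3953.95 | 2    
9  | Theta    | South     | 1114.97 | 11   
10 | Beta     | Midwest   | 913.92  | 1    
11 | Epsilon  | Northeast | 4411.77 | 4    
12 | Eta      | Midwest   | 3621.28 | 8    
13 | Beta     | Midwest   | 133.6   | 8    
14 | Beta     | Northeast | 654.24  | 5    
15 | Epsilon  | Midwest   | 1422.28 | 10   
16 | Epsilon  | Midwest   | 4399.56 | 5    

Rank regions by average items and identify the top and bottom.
SELECT region, AVG(items)
FROM orders
GROUP BY region
ORDER BY AVG(items)

All groups:
  Northeast: 4.50
  Midwest: 6.13
  South: 6.75

Highest: South (6.75)
Lowest: Northeast (4.50)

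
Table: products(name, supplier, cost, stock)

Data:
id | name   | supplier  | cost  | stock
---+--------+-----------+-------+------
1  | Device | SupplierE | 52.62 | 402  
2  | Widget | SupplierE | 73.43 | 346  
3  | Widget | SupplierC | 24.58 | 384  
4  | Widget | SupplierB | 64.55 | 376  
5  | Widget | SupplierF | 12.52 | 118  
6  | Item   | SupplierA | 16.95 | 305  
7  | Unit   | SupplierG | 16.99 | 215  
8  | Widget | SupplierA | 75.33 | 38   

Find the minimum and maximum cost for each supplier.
SELECT supplier, MIN(cost), MAX(cost)
FROM products
GROUP BY supplier

Result:
  SupplierA: min=16.95, max=75.33
  SupplierB: min=64.55, max=64.55
  SupplierC: min=24.58, max=24.58
  SupplierE: min=52.62, max=73.43
  SupplierF: min=12.52, max=12.52
  SupplierG: min=16.99, max=16.99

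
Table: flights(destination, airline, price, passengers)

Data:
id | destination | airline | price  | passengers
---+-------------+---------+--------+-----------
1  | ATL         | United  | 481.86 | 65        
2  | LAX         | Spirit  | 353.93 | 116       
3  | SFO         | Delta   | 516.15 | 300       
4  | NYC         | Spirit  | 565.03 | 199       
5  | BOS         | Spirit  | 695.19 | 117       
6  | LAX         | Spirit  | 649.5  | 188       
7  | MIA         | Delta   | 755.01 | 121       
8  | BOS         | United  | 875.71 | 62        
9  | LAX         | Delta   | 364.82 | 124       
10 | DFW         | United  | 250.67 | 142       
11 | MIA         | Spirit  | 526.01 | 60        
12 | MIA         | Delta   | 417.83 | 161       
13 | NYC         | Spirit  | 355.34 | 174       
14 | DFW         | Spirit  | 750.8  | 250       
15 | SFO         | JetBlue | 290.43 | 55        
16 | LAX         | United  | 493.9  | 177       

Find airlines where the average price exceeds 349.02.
SELECT airline, AVG(price)
FROM flights
GROUP BY airline
HAVING AVG(price) > 349.02

Result:
  Delta: avg=513.45
  Spirit: avg=556.54
  United: avg=525.54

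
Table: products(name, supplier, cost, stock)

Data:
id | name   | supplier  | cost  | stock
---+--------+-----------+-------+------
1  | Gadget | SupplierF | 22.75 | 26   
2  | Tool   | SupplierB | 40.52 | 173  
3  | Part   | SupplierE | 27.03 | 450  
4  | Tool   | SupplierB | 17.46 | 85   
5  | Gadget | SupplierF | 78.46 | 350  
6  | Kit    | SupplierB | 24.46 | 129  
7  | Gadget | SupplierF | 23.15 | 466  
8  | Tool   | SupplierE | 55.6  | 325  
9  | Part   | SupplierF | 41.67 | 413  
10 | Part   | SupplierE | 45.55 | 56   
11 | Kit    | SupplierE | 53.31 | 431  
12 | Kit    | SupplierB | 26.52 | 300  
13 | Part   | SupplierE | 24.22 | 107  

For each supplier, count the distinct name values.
SELECT supplier, COUNT(DISTINCT name)
FROM products
GROUP BY supplier

Result:
  SupplierB: 2 distinct
  SupplierE: 3 distinct
  SupplierF: 2 distinct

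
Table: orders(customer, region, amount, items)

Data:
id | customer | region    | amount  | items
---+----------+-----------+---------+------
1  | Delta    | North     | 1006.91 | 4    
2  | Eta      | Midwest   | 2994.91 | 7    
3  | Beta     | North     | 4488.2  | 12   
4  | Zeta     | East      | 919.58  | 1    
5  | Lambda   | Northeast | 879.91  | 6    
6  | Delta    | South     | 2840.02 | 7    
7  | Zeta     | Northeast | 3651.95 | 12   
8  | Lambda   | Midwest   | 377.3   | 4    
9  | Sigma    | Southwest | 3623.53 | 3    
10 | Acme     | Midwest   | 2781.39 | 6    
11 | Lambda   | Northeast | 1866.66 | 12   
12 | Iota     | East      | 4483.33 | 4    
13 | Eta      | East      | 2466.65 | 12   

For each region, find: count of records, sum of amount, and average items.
SELECT region,
       COUNT(*) as cnt,
       SUM(amount) as total_amount,
       AVG(items) as avg_items
FROM orders
GROUP BY region

Result:
  East: 3 records, 7869.56 total amount, 5.67 avg items
  Midwest: 3 records, 6153.60 total amount, 5.67 avg items
  North: 2 records, 5495.11 total amount, 8.00 avg items
  Northeast: 3 records, 6398.52 total amount, 10.00 avg items
  South: 1 records, 2840.02 total amount, 7.00 avg items
  Southwest: 1 records, 3623.53 total amount, 3.00 avg items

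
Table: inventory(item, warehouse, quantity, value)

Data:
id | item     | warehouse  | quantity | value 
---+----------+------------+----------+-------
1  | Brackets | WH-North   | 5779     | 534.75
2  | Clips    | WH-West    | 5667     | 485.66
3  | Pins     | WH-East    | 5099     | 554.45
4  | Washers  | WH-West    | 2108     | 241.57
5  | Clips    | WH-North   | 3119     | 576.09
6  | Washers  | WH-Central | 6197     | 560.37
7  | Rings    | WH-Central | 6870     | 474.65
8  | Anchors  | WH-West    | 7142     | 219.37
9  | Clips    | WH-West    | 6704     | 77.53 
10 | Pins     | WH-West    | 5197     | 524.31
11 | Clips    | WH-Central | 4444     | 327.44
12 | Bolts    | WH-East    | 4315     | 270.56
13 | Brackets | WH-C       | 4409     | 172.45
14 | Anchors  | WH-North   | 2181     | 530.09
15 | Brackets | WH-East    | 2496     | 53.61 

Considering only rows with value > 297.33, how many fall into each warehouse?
SELECT warehouse, COUNT(*)
FROM inventory
WHERE value > 297.33
GROUP BY warehouse

Note: WHERE filters rows before grouping.

Result:
  WH-Central: 3
  WH-East: 1
  WH-North: 3
  WH-West: 2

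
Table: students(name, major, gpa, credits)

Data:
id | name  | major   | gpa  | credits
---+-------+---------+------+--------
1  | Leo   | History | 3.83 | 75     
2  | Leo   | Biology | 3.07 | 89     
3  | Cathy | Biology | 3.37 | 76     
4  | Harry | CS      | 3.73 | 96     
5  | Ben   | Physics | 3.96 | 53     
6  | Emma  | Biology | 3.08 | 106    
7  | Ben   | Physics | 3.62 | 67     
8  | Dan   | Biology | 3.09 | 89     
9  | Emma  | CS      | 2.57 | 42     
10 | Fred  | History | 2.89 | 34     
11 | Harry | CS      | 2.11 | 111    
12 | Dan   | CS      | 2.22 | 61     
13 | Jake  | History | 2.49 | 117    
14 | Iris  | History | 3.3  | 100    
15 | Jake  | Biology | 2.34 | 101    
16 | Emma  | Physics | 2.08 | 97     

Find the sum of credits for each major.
SELECT major, SUM(credits) as result
FROM students
GROUP BY major

Result:
  Biology: 461
  CS: 310
  History: 326
  Physics: 217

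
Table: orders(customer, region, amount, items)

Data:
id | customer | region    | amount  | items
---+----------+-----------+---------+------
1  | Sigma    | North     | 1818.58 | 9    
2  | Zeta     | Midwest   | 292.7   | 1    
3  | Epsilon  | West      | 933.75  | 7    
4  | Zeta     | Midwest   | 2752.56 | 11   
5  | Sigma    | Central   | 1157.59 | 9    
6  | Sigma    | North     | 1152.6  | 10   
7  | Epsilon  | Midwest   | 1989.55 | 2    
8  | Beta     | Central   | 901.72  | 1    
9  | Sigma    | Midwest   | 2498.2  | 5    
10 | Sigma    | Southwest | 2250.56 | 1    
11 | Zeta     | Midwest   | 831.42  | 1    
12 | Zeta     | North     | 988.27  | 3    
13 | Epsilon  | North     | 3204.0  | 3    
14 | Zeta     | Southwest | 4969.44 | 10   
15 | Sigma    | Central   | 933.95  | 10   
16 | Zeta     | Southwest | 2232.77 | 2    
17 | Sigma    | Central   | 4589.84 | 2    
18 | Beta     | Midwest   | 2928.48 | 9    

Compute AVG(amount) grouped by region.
SELECT region, AVG(amount) as result
FROM orders
GROUP BY region

Result:
  Central: 1895.78
  Midwest: 1882.15
  North: 1790.86
  Southwest: 3150.92
  West: 933.75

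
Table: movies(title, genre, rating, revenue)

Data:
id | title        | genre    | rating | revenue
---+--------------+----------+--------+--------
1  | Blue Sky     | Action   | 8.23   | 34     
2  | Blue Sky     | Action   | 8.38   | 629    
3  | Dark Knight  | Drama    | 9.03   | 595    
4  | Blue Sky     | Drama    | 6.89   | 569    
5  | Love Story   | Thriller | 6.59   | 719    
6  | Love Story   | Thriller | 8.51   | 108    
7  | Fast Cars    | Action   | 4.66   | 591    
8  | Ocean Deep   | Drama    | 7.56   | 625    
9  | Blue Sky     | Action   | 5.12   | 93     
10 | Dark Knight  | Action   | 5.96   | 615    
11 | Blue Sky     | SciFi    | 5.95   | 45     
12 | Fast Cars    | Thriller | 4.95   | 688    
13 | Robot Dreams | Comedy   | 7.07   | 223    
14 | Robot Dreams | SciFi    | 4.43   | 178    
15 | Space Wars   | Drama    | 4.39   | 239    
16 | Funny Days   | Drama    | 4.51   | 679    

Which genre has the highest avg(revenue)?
SELECT genre, AVG(revenue) as val
FROM movies
GROUP BY genre
ORDER BY val DESC
LIMIT 1

Result: Drama with avg(revenue) = 541.40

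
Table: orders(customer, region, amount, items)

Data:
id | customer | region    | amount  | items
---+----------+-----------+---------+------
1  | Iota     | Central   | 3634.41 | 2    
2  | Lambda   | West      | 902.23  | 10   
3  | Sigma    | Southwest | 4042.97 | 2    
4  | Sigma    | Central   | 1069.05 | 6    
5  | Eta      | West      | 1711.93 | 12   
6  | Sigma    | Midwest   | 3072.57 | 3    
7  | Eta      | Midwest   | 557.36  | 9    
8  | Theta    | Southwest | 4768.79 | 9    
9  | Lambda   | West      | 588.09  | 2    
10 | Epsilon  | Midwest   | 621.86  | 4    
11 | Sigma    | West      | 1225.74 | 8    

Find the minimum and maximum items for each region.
SELECT region, MIN(items), MAX(items)
FROM orders
GROUP BY region

Result:
  Central: min=2, max=6
  Midwest: min=3, max=9
  Southwest: min=2, max=9
  West: min=2, max=12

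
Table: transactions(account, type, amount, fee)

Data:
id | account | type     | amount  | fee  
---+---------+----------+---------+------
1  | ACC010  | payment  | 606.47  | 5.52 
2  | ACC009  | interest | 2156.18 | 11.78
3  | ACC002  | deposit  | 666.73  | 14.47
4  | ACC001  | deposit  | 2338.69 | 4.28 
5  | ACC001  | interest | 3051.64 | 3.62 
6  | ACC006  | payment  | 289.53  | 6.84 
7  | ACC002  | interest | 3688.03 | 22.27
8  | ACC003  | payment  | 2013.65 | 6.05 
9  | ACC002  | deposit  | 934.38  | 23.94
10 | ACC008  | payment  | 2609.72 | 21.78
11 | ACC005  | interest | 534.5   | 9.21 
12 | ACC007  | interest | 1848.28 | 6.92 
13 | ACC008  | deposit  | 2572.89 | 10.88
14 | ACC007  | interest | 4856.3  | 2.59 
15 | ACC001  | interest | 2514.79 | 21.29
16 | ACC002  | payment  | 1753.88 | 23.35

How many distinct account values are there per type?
SELECT type, COUNT(DISTINCT account)
FROM transactions
GROUP BY type

Result:
  deposit: 3 distinct
  interest: 5 distinct
  payment: 5 distinct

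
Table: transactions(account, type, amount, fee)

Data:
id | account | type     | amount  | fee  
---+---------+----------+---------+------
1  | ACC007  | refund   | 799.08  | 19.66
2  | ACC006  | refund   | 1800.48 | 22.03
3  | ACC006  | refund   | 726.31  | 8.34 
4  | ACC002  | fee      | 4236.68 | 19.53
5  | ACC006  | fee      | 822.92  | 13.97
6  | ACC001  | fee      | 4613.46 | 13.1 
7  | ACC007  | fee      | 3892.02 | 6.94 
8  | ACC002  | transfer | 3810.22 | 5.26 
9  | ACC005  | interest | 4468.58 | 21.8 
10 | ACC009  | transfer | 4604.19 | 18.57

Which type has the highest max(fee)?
SELECT type, MAX(fee) as val
FROM transactions
GROUP BY type
ORDER BY val DESC
LIMIT 1

Result: refund with max(fee) = 22.03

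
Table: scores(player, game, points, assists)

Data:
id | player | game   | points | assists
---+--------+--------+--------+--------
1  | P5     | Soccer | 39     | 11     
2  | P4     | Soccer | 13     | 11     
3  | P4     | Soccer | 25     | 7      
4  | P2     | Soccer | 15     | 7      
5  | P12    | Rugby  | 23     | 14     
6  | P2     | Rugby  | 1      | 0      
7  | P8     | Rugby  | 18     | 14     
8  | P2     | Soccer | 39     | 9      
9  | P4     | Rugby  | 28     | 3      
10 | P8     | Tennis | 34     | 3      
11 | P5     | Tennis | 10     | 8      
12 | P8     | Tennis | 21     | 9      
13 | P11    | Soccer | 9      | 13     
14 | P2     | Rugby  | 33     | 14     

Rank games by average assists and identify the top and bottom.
SELECT game, AVG(assists)
FROM scores
GROUP BY game
ORDER BY AVG(assists)

All groups:
  Tennis: 6.67
  Rugby: 9.00
  Soccer: 9.67

Highest: Soccer (9.67)
Lowest: Tennis (6.67)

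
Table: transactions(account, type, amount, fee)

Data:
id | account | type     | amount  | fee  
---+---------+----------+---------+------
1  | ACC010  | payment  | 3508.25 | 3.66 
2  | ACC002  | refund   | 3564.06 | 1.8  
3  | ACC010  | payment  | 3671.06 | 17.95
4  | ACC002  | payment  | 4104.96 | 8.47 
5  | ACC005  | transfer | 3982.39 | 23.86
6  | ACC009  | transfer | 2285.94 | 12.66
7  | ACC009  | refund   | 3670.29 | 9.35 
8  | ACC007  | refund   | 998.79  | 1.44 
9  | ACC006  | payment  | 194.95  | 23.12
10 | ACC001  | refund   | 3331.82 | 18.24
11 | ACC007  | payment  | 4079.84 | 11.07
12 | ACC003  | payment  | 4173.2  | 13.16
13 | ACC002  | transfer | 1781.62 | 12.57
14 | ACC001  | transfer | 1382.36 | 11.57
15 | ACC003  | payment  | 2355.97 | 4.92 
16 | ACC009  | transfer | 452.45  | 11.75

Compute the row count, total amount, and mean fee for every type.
SELECT type,
       COUNT(*) as cnt,
       SUM(amount) as total_amount,
       AVG(fee) as avg_fee
FROM transactions
GROUP BY type

Result:
  payment: 7 records, 22088.23 total amount, 11.76 avg fee
  refund: 4 records, 11564.96 total amount, 7.71 avg fee
  transfer: 5 records, 9884.76 total amount, 14.48 avg fee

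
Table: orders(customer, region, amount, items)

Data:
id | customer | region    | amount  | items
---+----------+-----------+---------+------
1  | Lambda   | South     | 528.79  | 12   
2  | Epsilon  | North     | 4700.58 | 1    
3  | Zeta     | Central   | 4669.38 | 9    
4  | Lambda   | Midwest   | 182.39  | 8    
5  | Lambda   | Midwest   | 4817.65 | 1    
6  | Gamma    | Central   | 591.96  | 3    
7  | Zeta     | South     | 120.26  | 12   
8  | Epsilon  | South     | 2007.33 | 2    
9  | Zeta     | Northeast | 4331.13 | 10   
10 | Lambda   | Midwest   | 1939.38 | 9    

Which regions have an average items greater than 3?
SELECT region, AVG(items)
FROM orders
GROUP BY region
HAVING AVG(items) > 3

Result:
  Central: avg=6.00
  Midwest: avg=6.00
  Northeast: avg=10.00
  South: avg=8.67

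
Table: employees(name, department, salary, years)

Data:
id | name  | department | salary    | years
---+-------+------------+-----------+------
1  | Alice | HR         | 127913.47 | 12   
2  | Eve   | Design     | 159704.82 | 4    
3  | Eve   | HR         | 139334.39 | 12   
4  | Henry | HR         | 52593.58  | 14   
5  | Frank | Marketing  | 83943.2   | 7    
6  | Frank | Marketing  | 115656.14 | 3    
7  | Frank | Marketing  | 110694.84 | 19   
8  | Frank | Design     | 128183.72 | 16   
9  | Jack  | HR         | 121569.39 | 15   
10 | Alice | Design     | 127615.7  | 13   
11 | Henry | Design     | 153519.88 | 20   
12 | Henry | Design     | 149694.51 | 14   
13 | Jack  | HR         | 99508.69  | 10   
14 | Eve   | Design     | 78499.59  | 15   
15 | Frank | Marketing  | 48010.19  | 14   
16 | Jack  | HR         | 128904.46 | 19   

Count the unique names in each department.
SELECT department, COUNT(DISTINCT name)
FROM employees
GROUP BY department

Result:
  Design: 4 distinct
  HR: 4 distinct
  Marketing: 1 distinct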